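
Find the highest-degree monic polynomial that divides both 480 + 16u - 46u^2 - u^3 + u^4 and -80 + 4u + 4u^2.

-20 + u + u^2

Apply the Euclidean algorithm:
  u^4 - u^3 - 46u^2 + 16u + 480 = ((1/4)u^2 - (1/2)u - 6)(4u^2 + 4u - 80) + (0)
Last nonzero remainder: 4u^2 + 4u - 80. Dividing through by 4 gives the monic gcd u^2 + u - 20.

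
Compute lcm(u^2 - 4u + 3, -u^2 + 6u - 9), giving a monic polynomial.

u^3 - 7u^2 + 15u - 9

Apply the Euclidean algorithm:
  u^2 - 4u + 3 = (-1)(-u^2 + 6u - 9) + (2u - 6)
  -u^2 + 6u - 9 = (-(1/2)u + 3/2)(2u - 6) + (0)
Last nonzero remainder: 2u - 6. Dividing through by 2 gives the monic gcd u - 3.
Then lcm(f, g) = f·g / gcd(f, g); expanding and making the result monic gives the answer.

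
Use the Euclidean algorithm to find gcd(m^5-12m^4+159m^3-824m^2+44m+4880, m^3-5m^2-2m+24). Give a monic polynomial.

m^2-2m-8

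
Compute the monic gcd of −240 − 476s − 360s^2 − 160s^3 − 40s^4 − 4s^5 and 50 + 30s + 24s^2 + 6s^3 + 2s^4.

Euclidean algorithm in ℚ[s]:
  −4s^5 − 40s^4 − 160s^3 − 360s^2 − 476s − 240 = (−2s − 14)(2s^4 + 6s^3 + 24s^2 + 30s + 50) + (−28s^3 + 36s^2 + 44s + 460)
  2s^4 + 6s^3 + 24s^2 + 30s + 50 = (−(1/14)s − 15/49)(−28s^3 + 36s^2 + 44s + 460) + ((1870/49)s^2 + (3740/49)s + 9350/49)
  −28s^3 + 36s^2 + 44s + 460 = (−(686/935)s + 2254/935)((1870/49)s^2 + (3740/49)s + 9350/49) + (0)
Last nonzero remainder: (1870/49)s^2 + (3740/49)s + 9350/49. Dividing through by 1870/49 gives the monic gcd s^2 + 2s + 5.

5 + 2s + s^2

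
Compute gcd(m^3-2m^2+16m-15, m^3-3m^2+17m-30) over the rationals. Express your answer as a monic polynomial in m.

Apply the Euclidean algorithm:
  m^3-2m^2+16m-15 = (m^3-3m^2+17m-30) + (m^2-m+15)
  m^3-3m^2+17m-30 = (m-2)(m^2-m+15) + (0)
The last nonzero remainder m^2-m+15 is already monic.

m^2-m+15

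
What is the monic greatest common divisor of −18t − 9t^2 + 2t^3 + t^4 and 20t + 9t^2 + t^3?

t

Repeated division with remainder:
  t^4 + 2t^3 − 9t^2 − 18t = (t − 7)(t^3 + 9t^2 + 20t) + (34t^2 + 122t)
  t^3 + 9t^2 + 20t = ((1/34)t + 46/289)(34t^2 + 122t) + ((168/289)t)
  34t^2 + 122t = ((4913/84)t + 17629/84)((168/289)t) + (0)
Last nonzero remainder: (168/289)t. Dividing through by 168/289 gives the monic gcd t.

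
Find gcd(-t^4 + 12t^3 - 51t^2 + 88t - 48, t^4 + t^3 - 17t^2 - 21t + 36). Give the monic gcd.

t^2 - 5t + 4

By polynomial division,
  -t^4 + 12t^3 - 51t^2 + 88t - 48 = (-1)(t^4 + t^3 - 17t^2 - 21t + 36) + (13t^3 - 68t^2 + 67t - 12)
  t^4 + t^3 - 17t^2 - 21t + 36 = ((1/13)t + 81/169)(13t^3 - 68t^2 + 67t - 12) + ((1764/169)t^2 - (8820/169)t + 7056/169)
  13t^3 - 68t^2 + 67t - 12 = ((2197/1764)t - 169/588)((1764/169)t^2 - (8820/169)t + 7056/169) + (0)
Last nonzero remainder: (1764/169)t^2 - (8820/169)t + 7056/169. Dividing through by 1764/169 gives the monic gcd t^2 - 5t + 4.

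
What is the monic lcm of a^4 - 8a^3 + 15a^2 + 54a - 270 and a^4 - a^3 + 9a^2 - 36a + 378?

Repeated division with remainder:
  a^4 - 8a^3 + 15a^2 + 54a - 270 = (a^4 - a^3 + 9a^2 - 36a + 378) + (-7a^3 + 6a^2 + 90a - 648)
  a^4 - a^3 + 9a^2 - 36a + 378 = (-(1/7)a + 1/49)(-7a^3 + 6a^2 + 90a - 648) + ((1065/49)a^2 - (6390/49)a + 19170/49)
  -7a^3 + 6a^2 + 90a - 648 = (-(343/1065)a - 588/355)((1065/49)a^2 - (6390/49)a + 19170/49) + (0)
Last nonzero remainder: (1065/49)a^2 - (6390/49)a + 19170/49. Dividing through by 1065/49 gives the monic gcd a^2 - 6a + 18.
Then lcm(f, g) = f·g / gcd(f, g); expanding and making the result monic gives the answer.

a^6 - 3a^5 - 4a^4 - 39a^3 + 315a^2 - 216a - 5670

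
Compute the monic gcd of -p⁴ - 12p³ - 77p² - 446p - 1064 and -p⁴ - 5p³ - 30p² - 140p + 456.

p² + p + 38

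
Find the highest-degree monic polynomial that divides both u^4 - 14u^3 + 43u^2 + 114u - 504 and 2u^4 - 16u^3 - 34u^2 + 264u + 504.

Apply the Euclidean algorithm:
  u^4 - 14u^3 + 43u^2 + 114u - 504 = (1/2)(2u^4 - 16u^3 - 34u^2 + 264u + 504) + (-6u^3 + 60u^2 - 18u - 756)
  2u^4 - 16u^3 - 34u^2 + 264u + 504 = (-(1/3)u - 2/3)(-6u^3 + 60u^2 - 18u - 756) + (0)
Last nonzero remainder: -6u^3 + 60u^2 - 18u - 756. Dividing through by -6 gives the monic gcd u^3 - 10u^2 + 3u + 126.

u^3 - 10u^2 + 3u + 126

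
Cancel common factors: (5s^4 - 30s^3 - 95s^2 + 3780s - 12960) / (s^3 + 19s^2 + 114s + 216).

Apply the Euclidean algorithm:
  5s^4 - 30s^3 - 95s^2 + 3780s - 12960 = (5s - 125)(s^3 + 19s^2 + 114s + 216) + (1710s^2 + 16950s + 14040)
  s^3 + 19s^2 + 114s + 216 = ((1/1710)s + 259/48735)(1710s^2 + 16950s + 14040) + ((51040/3249)s + 51040/361)
  1710s^2 + 16950s + 14040 = ((555579/5104)s + 126711/1276)((51040/3249)s + 51040/361) + (0)
Last nonzero remainder: (51040/3249)s + 51040/361. Dividing through by 51040/3249 gives the monic gcd s + 9.
Cancel s + 9 from numerator and denominator to get the reduced form.

(5s^3 - 75s^2 + 580s - 1440)/(s^2 + 10s + 24)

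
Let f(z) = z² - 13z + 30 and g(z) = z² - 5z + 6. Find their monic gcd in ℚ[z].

z - 3

By polynomial division,
  z² - 13z + 30 = (z² - 5z + 6) + (-8z + 24)
  z² - 5z + 6 = (-(1/8)z + 1/4)(-8z + 24) + (0)
Last nonzero remainder: -8z + 24. Dividing through by -8 gives the monic gcd z - 3.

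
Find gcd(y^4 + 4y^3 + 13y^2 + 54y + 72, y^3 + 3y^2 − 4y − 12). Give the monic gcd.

y^2 + 5y + 6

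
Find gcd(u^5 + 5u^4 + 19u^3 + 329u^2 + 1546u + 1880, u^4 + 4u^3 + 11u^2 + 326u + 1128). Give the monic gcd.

u^3 - 2u^2 + 23u + 188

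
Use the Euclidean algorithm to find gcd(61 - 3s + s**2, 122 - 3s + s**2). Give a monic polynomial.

Apply the Euclidean algorithm:
  s**2 - 3s + 61 = (s**2 - 3s + 122) + (-61)
  s**2 - 3s + 122 = (-(1/61)s**2 + (3/61)s - 2)(-61) + (0)
The last nonzero remainder is the constant -61, so the polynomials are coprime and gcd = 1.

1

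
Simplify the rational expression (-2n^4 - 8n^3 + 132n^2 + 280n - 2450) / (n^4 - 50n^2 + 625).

By polynomial division,
  -2n^4 - 8n^3 + 132n^2 + 280n - 2450 = (-2)(n^4 - 50n^2 + 625) + (-8n^3 + 32n^2 + 280n - 1200)
  n^4 - 50n^2 + 625 = (-(1/8)n - 1/2)(-8n^3 + 32n^2 + 280n - 1200) + (n^2 - 10n + 25)
  -8n^3 + 32n^2 + 280n - 1200 = (-8n - 48)(n^2 - 10n + 25) + (0)
The last nonzero remainder n^2 - 10n + 25 is already monic.
Cancel n^2 - 10n + 25 from numerator and denominator to get the reduced form.

(-2n^2 - 28n - 98)/(n^2 + 10n + 25)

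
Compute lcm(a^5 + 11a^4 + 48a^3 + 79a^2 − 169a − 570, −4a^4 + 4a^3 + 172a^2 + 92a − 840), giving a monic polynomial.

a^6 + 4a^5 − 29a^4 − 257a^3 − 722a^2 + 613a + 3990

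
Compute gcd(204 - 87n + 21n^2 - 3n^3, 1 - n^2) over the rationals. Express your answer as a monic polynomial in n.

By polynomial division,
  -3n^3 + 21n^2 - 87n + 204 = (3n - 21)(-n^2 + 1) + (-90n + 225)
  -n^2 + 1 = ((1/90)n + 1/36)(-90n + 225) + (-21/4)
  -90n + 225 = ((120/7)n - 300/7)(-21/4) + (0)
The last nonzero remainder is the constant -21/4, so the polynomials are coprime and gcd = 1.

1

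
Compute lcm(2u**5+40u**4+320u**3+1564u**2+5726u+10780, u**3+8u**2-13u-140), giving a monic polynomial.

u**6+16u**5+80u**4+142u**3-265u**2-6062u-21560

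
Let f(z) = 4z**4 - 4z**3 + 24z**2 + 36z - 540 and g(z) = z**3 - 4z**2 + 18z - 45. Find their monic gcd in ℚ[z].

Euclidean algorithm in ℚ[z]:
  4z**4 - 4z**3 + 24z**2 + 36z - 540 = (4z + 12)(z**3 - 4z**2 + 18z - 45) + (0)
The last nonzero remainder z**3 - 4z**2 + 18z - 45 is already monic.

z**3 - 4z**2 + 18z - 45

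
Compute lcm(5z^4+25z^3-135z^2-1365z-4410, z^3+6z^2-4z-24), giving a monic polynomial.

z^6+5z^5-31z^4-293z^3-774z^2+1092z+3528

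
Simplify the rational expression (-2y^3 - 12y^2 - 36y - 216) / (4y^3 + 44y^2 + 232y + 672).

Apply the Euclidean algorithm:
  -2y^3 - 12y^2 - 36y - 216 = (-1/2)(4y^3 + 44y^2 + 232y + 672) + (10y^2 + 80y + 120)
  4y^3 + 44y^2 + 232y + 672 = ((2/5)y + 6/5)(10y^2 + 80y + 120) + (88y + 528)
  10y^2 + 80y + 120 = ((5/44)y + 5/22)(88y + 528) + (0)
Last nonzero remainder: 88y + 528. Dividing through by 88 gives the monic gcd y + 6.
Cancel y + 6 from numerator and denominator to get the reduced form.

(-y^2 - 18)/(2y^2 + 10y + 56)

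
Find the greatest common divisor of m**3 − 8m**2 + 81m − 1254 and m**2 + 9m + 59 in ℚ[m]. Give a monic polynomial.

Repeated division with remainder:
  m**3 − 8m**2 + 81m − 1254 = (m − 17)(m**2 + 9m + 59) + (175m − 251)
  m**2 + 9m + 59 = ((1/175)m + 1826/30625)(175m − 251) + (2265201/30625)
  175m − 251 = ((5359375/2265201)m − 7686875/2265201)(2265201/30625) + (0)
The last nonzero remainder is the constant 2265201/30625, so the polynomials are coprime and gcd = 1.

1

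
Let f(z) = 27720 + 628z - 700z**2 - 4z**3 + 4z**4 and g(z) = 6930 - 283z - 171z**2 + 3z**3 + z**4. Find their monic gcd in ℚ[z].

-110 + z + z**2

Euclidean algorithm in ℚ[z]:
  4z**4 - 4z**3 - 700z**2 + 628z + 27720 = (4)(z**4 + 3z**3 - 171z**2 - 283z + 6930) + (-16z**3 - 16z**2 + 1760z)
  z**4 + 3z**3 - 171z**2 - 283z + 6930 = (-(1/16)z - 1/8)(-16z**3 - 16z**2 + 1760z) + (-63z**2 - 63z + 6930)
  -16z**3 - 16z**2 + 1760z = ((16/63)z)(-63z**2 - 63z + 6930) + (0)
Last nonzero remainder: -63z**2 - 63z + 6930. Dividing through by -63 gives the monic gcd z**2 + z - 110.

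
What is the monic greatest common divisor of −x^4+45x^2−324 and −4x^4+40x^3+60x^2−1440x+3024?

Apply the Euclidean algorithm:
  −x^4+45x^2−324 = (1/4)(−4x^4+40x^3+60x^2−1440x+3024) + (−10x^3+30x^2+360x−1080)
  −4x^4+40x^3+60x^2−1440x+3024 = ((2/5)x−14/5)(−10x^3+30x^2+360x−1080) + (0)
Last nonzero remainder: −10x^3+30x^2+360x−1080. Dividing through by −10 gives the monic gcd x^3−3x^2−36x+108.

x^3−3x^2−36x+108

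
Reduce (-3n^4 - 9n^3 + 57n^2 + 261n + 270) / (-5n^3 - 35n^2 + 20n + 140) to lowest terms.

(3n^3 + 3n^2 - 63n - 135)/(5n^2 + 25n - 70)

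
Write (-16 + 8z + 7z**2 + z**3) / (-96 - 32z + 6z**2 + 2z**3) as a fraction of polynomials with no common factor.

By polynomial division,
  z**3 + 7z**2 + 8z - 16 = (1/2)(2z**3 + 6z**2 - 32z - 96) + (4z**2 + 24z + 32)
  2z**3 + 6z**2 - 32z - 96 = ((1/2)z - 3/2)(4z**2 + 24z + 32) + (-12z - 48)
  4z**2 + 24z + 32 = (-(1/3)z - 2/3)(-12z - 48) + (0)
Last nonzero remainder: -12z - 48. Dividing through by -12 gives the monic gcd z + 4.
Cancel z + 4 from numerator and denominator to get the reduced form.

(-4 + 3z + z**2)/(-24 - 2z + 2z**2)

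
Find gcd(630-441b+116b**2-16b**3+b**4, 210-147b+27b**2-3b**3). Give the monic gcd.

35-7b+b**2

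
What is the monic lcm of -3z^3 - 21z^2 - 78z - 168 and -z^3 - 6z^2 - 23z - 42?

Repeated division with remainder:
  -3z^3 - 21z^2 - 78z - 168 = (3)(-z^3 - 6z^2 - 23z - 42) + (-3z^2 - 9z - 42)
  -z^3 - 6z^2 - 23z - 42 = ((1/3)z + 1)(-3z^2 - 9z - 42) + (0)
Last nonzero remainder: -3z^2 - 9z - 42. Dividing through by -3 gives the monic gcd z^2 + 3z + 14.
Then lcm(f, g) = f·g / gcd(f, g); expanding and making the result monic gives the answer.

z^4 + 10z^3 + 47z^2 + 134z + 168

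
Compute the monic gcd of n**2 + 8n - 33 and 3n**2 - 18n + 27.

Euclidean algorithm in ℚ[n]:
  n**2 + 8n - 33 = (1/3)(3n**2 - 18n + 27) + (14n - 42)
  3n**2 - 18n + 27 = ((3/14)n - 9/14)(14n - 42) + (0)
Last nonzero remainder: 14n - 42. Dividing through by 14 gives the monic gcd n - 3.

n - 3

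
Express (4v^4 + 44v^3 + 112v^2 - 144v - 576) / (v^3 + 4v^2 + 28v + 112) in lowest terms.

Apply the Euclidean algorithm:
  4v^4 + 44v^3 + 112v^2 - 144v - 576 = (4v + 28)(v^3 + 4v^2 + 28v + 112) + (-112v^2 - 1376v - 3712)
  v^3 + 4v^2 + 28v + 112 = (-(1/112)v + 29/392)(-112v^2 - 1376v - 3712) + ((4736/49)v + 18944/49)
  -112v^2 - 1376v - 3712 = (-(343/296)v - 1421/148)((4736/49)v + 18944/49) + (0)
Last nonzero remainder: (4736/49)v + 18944/49. Dividing through by 4736/49 gives the monic gcd v + 4.
Cancel v + 4 from numerator and denominator to get the reduced form.

(4v^3 + 28v^2 - 144)/(v^2 + 28)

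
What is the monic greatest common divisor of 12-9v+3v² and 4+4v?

1

Euclidean algorithm in ℚ[v]:
  3v²-9v+12 = ((3/4)v-3)(4v+4) + (24)
  4v+4 = ((1/6)v+1/6)(24) + (0)
The last nonzero remainder is the constant 24, so the polynomials are coprime and gcd = 1.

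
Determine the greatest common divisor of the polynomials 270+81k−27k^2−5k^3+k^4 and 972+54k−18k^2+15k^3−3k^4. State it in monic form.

Euclidean algorithm in ℚ[k]:
  k^4−5k^3−27k^2+81k+270 = (−1/3)(−3k^4+15k^3−18k^2+54k+972) + (−33k^2+99k+594)
  −3k^4+15k^3−18k^2+54k+972 = ((1/11)k^2−(2/11)k+18/11)(−33k^2+99k+594) + (0)
Last nonzero remainder: −33k^2+99k+594. Dividing through by −33 gives the monic gcd k^2−3k−18.

−18−3k+k^2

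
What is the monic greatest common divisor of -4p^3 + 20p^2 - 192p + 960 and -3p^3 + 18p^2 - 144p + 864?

p^2 + 48

Repeated division with remainder:
  -4p^3 + 20p^2 - 192p + 960 = (4/3)(-3p^3 + 18p^2 - 144p + 864) + (-4p^2 - 192)
  -3p^3 + 18p^2 - 144p + 864 = ((3/4)p - 9/2)(-4p^2 - 192) + (0)
Last nonzero remainder: -4p^2 - 192. Dividing through by -4 gives the monic gcd p^2 + 48.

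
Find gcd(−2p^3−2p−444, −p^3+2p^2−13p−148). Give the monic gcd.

Euclidean algorithm in ℚ[p]:
  −2p^3−2p−444 = (2)(−p^3+2p^2−13p−148) + (−4p^2+24p−148)
  −p^3+2p^2−13p−148 = ((1/4)p+1)(−4p^2+24p−148) + (0)
Last nonzero remainder: −4p^2+24p−148. Dividing through by −4 gives the monic gcd p^2−6p+37.

p^2−6p+37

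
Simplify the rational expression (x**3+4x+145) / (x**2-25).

Euclidean algorithm in ℚ[x]:
  x**3+4x+145 = (x)(x**2-25) + (29x+145)
  x**2-25 = ((1/29)x-5/29)(29x+145) + (0)
Last nonzero remainder: 29x+145. Dividing through by 29 gives the monic gcd x+5.
Cancel x+5 from numerator and denominator to get the reduced form.

(x**2-5x+29)/(x-5)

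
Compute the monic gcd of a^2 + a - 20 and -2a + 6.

1

Apply the Euclidean algorithm:
  a^2 + a - 20 = (-(1/2)a - 2)(-2a + 6) + (-8)
  -2a + 6 = ((1/4)a - 3/4)(-8) + (0)
The last nonzero remainder is the constant -8, so the polynomials are coprime and gcd = 1.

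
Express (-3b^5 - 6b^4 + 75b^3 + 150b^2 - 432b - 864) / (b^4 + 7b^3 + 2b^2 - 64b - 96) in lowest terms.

By polynomial division,
  -3b^5 - 6b^4 + 75b^3 + 150b^2 - 432b - 864 = (-3b + 15)(b^4 + 7b^3 + 2b^2 - 64b - 96) + (-24b^3 - 72b^2 + 240b + 576)
  b^4 + 7b^3 + 2b^2 - 64b - 96 = (-(1/24)b - 1/6)(-24b^3 - 72b^2 + 240b + 576) + (0)
Last nonzero remainder: -24b^3 - 72b^2 + 240b + 576. Dividing through by -24 gives the monic gcd b^3 + 3b^2 - 10b - 24.
Cancel b^3 + 3b^2 - 10b - 24 from numerator and denominator to get the reduced form.

(-3b^2 + 3b + 36)/(b + 4)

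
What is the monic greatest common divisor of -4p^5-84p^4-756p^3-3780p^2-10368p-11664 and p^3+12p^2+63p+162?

Repeated division with remainder:
  -4p^5-84p^4-756p^3-3780p^2-10368p-11664 = (-4p^2-36p-72)(p^3+12p^2+63p+162) + (0)
The last nonzero remainder p^3+12p^2+63p+162 is already monic.

p^3+12p^2+63p+162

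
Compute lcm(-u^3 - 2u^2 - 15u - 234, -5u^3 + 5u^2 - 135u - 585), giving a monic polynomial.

By polynomial division,
  -u^3 - 2u^2 - 15u - 234 = (1/5)(-5u^3 + 5u^2 - 135u - 585) + (-3u^2 + 12u - 117)
  -5u^3 + 5u^2 - 135u - 585 = ((5/3)u + 5)(-3u^2 + 12u - 117) + (0)
Last nonzero remainder: -3u^2 + 12u - 117. Dividing through by -3 gives the monic gcd u^2 - 4u + 39.
Then lcm(f, g) = f·g / gcd(f, g); expanding and making the result monic gives the answer.

u^4 + 5u^3 + 21u^2 + 279u + 702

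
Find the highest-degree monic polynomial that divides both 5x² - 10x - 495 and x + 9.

x + 9

Euclidean algorithm in ℚ[x]:
  5x² - 10x - 495 = (5x - 55)(x + 9) + (0)
The last nonzero remainder x + 9 is already monic.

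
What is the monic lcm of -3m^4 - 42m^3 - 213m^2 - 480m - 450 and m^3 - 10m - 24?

m^5 + 10m^4 + 15m^3 - 124m^2 - 490m - 600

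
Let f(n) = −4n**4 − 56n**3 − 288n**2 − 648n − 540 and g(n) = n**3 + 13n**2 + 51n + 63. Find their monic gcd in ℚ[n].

By polynomial division,
  −4n**4 − 56n**3 − 288n**2 − 648n − 540 = (−4n − 4)(n**3 + 13n**2 + 51n + 63) + (−32n**2 − 192n − 288)
  n**3 + 13n**2 + 51n + 63 = (−(1/32)n − 7/32)(−32n**2 − 192n − 288) + (0)
Last nonzero remainder: −32n**2 − 192n − 288. Dividing through by −32 gives the monic gcd n**2 + 6n + 9.

n**2 + 6n + 9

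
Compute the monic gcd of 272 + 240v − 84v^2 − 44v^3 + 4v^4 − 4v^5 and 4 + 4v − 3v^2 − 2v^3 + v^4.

−2 − v + v^2

Euclidean algorithm in ℚ[v]:
  −4v^5 + 4v^4 − 44v^3 − 84v^2 + 240v + 272 = (−4v − 4)(v^4 − 2v^3 − 3v^2 + 4v + 4) + (−64v^3 − 80v^2 + 272v + 288)
  v^4 − 2v^3 − 3v^2 + 4v + 4 = (−(1/64)v + 13/256)(−64v^3 − 80v^2 + 272v + 288) + ((85/16)v^2 − (85/16)v − 85/8)
  −64v^3 − 80v^2 + 272v + 288 = (−(1024/85)v − 2304/85)((85/16)v^2 − (85/16)v − 85/8) + (0)
Last nonzero remainder: (85/16)v^2 − (85/16)v − 85/8. Dividing through by 85/16 gives the monic gcd v^2 − v − 2.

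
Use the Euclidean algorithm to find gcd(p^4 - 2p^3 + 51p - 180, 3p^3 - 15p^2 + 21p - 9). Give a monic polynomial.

Euclidean algorithm in ℚ[p]:
  p^4 - 2p^3 + 51p - 180 = ((1/3)p + 1)(3p^3 - 15p^2 + 21p - 9) + (8p^2 + 33p - 171)
  3p^3 - 15p^2 + 21p - 9 = ((3/8)p - 219/64)(8p^2 + 33p - 171) + ((12675/64)p - 38025/64)
  8p^2 + 33p - 171 = ((512/12675)p + 1216/4225)((12675/64)p - 38025/64) + (0)
Last nonzero remainder: (12675/64)p - 38025/64. Dividing through by 12675/64 gives the monic gcd p - 3.

p - 3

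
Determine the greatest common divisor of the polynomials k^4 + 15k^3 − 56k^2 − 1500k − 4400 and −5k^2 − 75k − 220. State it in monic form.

k^2 + 15k + 44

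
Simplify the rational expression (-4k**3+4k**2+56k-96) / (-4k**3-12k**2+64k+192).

Euclidean algorithm in ℚ[k]:
  -4k**3+4k**2+56k-96 = (-4k**3-12k**2+64k+192) + (16k**2-8k-288)
  -4k**3-12k**2+64k+192 = (-(1/4)k-7/8)(16k**2-8k-288) + (-15k-60)
  16k**2-8k-288 = (-(16/15)k+24/5)(-15k-60) + (0)
Last nonzero remainder: -15k-60. Dividing through by -15 gives the monic gcd k+4.
Cancel k+4 from numerator and denominator to get the reduced form.

(k**2-5k+6)/(k**2-k-12)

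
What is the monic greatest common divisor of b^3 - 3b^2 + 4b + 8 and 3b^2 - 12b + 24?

b^2 - 4b + 8

Apply the Euclidean algorithm:
  b^3 - 3b^2 + 4b + 8 = ((1/3)b + 1/3)(3b^2 - 12b + 24) + (0)
Last nonzero remainder: 3b^2 - 12b + 24. Dividing through by 3 gives the monic gcd b^2 - 4b + 8.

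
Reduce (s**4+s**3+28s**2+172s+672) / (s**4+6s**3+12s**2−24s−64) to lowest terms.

Apply the Euclidean algorithm:
  s**4+s**3+28s**2+172s+672 = (s**4+6s**3+12s**2−24s−64) + (−5s**3+16s**2+196s+736)
  s**4+6s**3+12s**2−24s−64 = (−(1/5)s−46/25)(−5s**3+16s**2+196s+736) + ((2016/25)s**2+(12096/25)s+32256/25)
  −5s**3+16s**2+196s+736 = (−(125/2016)s+575/1008)((2016/25)s**2+(12096/25)s+32256/25) + (0)
Last nonzero remainder: (2016/25)s**2+(12096/25)s+32256/25. Dividing through by 2016/25 gives the monic gcd s**2+6s+16.
Cancel s**2+6s+16 from numerator and denominator to get the reduced form.

(s**2−5s+42)/(s**2−4)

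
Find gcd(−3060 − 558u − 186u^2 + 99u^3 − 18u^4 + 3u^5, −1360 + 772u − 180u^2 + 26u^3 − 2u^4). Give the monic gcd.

Apply the Euclidean algorithm:
  3u^5 − 18u^4 + 99u^3 − 186u^2 − 558u − 3060 = (−(3/2)u − 21/2)(−2u^4 + 26u^3 − 180u^2 + 772u − 1360) + (102u^3 − 918u^2 + 5508u − 17340)
  −2u^4 + 26u^3 − 180u^2 + 772u − 1360 = (−(1/51)u + 4/51)(102u^3 − 918u^2 + 5508u − 17340) + (0)
Last nonzero remainder: 102u^3 − 918u^2 + 5508u − 17340. Dividing through by 102 gives the monic gcd u^3 − 9u^2 + 54u − 170.

−170 + 54u − 9u^2 + u^3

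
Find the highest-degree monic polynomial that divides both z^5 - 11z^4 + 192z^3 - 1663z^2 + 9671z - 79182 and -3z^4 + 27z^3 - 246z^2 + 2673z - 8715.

Euclidean algorithm in ℚ[z]:
  z^5 - 11z^4 + 192z^3 - 1663z^2 + 9671z - 79182 = (-(1/3)z + 2/3)(-3z^4 + 27z^3 - 246z^2 + 2673z - 8715) + (92z^3 - 608z^2 + 4984z - 73372)
  -3z^4 + 27z^3 - 246z^2 + 2673z - 8715 = (-(3/92)z + 165/2116)(92z^3 - 608z^2 + 4984z - 73372) + (-(19080/529)z^2 - (57240/529)z - 1583640/529)
  92z^3 - 608z^2 + 4984z - 73372 = (-(12167/4770)z + 116909/4770)(-(19080/529)z^2 - (57240/529)z - 1583640/529) + (0)
Last nonzero remainder: -(19080/529)z^2 - (57240/529)z - 1583640/529. Dividing through by -19080/529 gives the monic gcd z^2 + 3z + 83.

z^2 + 3z + 83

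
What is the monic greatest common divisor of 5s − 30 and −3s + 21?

1

Euclidean algorithm in ℚ[s]:
  5s − 30 = (−5/3)(−3s + 21) + (5)
  −3s + 21 = (−(3/5)s + 21/5)(5) + (0)
The last nonzero remainder is the constant 5, so the polynomials are coprime and gcd = 1.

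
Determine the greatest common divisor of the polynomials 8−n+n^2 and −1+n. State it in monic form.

1

Repeated division with remainder:
  n^2−n+8 = (n)(n−1) + (8)
  n−1 = ((1/8)n−1/8)(8) + (0)
The last nonzero remainder is the constant 8, so the polynomials are coprime and gcd = 1.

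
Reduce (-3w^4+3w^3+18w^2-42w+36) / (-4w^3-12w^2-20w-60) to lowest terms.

Repeated division with remainder:
  -3w^4+3w^3+18w^2-42w+36 = ((3/4)w-3)(-4w^3-12w^2-20w-60) + (-3w^2-57w-144)
  -4w^3-12w^2-20w-60 = ((4/3)w-64/3)(-3w^2-57w-144) + (-1044w-3132)
  -3w^2-57w-144 = ((1/348)w+4/87)(-1044w-3132) + (0)
Last nonzero remainder: -1044w-3132. Dividing through by -1044 gives the monic gcd w+3.
Cancel w+3 from numerator and denominator to get the reduced form.

(3w^3-12w^2+18w-12)/(4w^2+20)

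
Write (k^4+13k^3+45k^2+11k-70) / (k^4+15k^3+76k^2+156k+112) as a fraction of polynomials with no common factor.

Apply the Euclidean algorithm:
  k^4+13k^3+45k^2+11k-70 = (k^4+15k^3+76k^2+156k+112) + (-2k^3-31k^2-145k-182)
  k^4+15k^3+76k^2+156k+112 = (-(1/2)k+1/4)(-2k^3-31k^2-145k-182) + ((45/4)k^2+(405/4)k+315/2)
  -2k^3-31k^2-145k-182 = (-(8/45)k-52/45)((45/4)k^2+(405/4)k+315/2) + (0)
Last nonzero remainder: (45/4)k^2+(405/4)k+315/2. Dividing through by 45/4 gives the monic gcd k^2+9k+14.
Cancel k^2+9k+14 from numerator and denominator to get the reduced form.

(k^2+4k-5)/(k^2+6k+8)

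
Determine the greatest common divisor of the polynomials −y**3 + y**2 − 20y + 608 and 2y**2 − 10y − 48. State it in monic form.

y − 8

By polynomial division,
  −y**3 + y**2 − 20y + 608 = (−(1/2)y − 2)(2y**2 − 10y − 48) + (−64y + 512)
  2y**2 − 10y − 48 = (−(1/32)y − 3/32)(−64y + 512) + (0)
Last nonzero remainder: −64y + 512. Dividing through by −64 gives the monic gcd y − 8.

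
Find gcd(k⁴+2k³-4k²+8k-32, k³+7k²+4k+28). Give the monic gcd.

By polynomial division,
  k⁴+2k³-4k²+8k-32 = (k-5)(k³+7k²+4k+28) + (27k²+108)
  k³+7k²+4k+28 = ((1/27)k+7/27)(27k²+108) + (0)
Last nonzero remainder: 27k²+108. Dividing through by 27 gives the monic gcd k²+4.

k²+4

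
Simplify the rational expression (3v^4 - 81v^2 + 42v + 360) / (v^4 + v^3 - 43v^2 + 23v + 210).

(3v^2 + 3v - 60)/(v^2 + 2v - 35)

Repeated division with remainder:
  3v^4 - 81v^2 + 42v + 360 = (3)(v^4 + v^3 - 43v^2 + 23v + 210) + (-3v^3 + 48v^2 - 27v - 270)
  v^4 + v^3 - 43v^2 + 23v + 210 = (-(1/3)v - 17/3)(-3v^3 + 48v^2 - 27v - 270) + (220v^2 - 220v - 1320)
  -3v^3 + 48v^2 - 27v - 270 = (-(3/220)v + 9/44)(220v^2 - 220v - 1320) + (0)
Last nonzero remainder: 220v^2 - 220v - 1320. Dividing through by 220 gives the monic gcd v^2 - v - 6.
Cancel v^2 - v - 6 from numerator and denominator to get the reduced form.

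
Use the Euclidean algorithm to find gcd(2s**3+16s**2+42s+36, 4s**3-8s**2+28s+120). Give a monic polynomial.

s+2

Euclidean algorithm in ℚ[s]:
  2s**3+16s**2+42s+36 = (1/2)(4s**3-8s**2+28s+120) + (20s**2+28s-24)
  4s**3-8s**2+28s+120 = ((1/5)s-17/25)(20s**2+28s-24) + ((1296/25)s+2592/25)
  20s**2+28s-24 = ((125/324)s-25/108)((1296/25)s+2592/25) + (0)
Last nonzero remainder: (1296/25)s+2592/25. Dividing through by 1296/25 gives the monic gcd s+2.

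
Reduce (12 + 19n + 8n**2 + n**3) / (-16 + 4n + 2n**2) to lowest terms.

(3 + 4n + n**2)/(-4 + 2n)

Repeated division with remainder:
  n**3 + 8n**2 + 19n + 12 = ((1/2)n + 3)(2n**2 + 4n - 16) + (15n + 60)
  2n**2 + 4n - 16 = ((2/15)n - 4/15)(15n + 60) + (0)
Last nonzero remainder: 15n + 60. Dividing through by 15 gives the monic gcd n + 4.
Cancel n + 4 from numerator and denominator to get the reduced form.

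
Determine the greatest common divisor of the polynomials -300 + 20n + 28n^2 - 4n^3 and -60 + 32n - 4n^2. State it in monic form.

Apply the Euclidean algorithm:
  -4n^3 + 28n^2 + 20n - 300 = (n + 1)(-4n^2 + 32n - 60) + (48n - 240)
  -4n^2 + 32n - 60 = (-(1/12)n + 1/4)(48n - 240) + (0)
Last nonzero remainder: 48n - 240. Dividing through by 48 gives the monic gcd n - 5.

-5 + n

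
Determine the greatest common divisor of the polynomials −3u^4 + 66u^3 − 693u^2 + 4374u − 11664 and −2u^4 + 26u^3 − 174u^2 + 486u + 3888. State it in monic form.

Euclidean algorithm in ℚ[u]:
  −3u^4 + 66u^3 − 693u^2 + 4374u − 11664 = (3/2)(−2u^4 + 26u^3 − 174u^2 + 486u + 3888) + (27u^3 − 432u^2 + 3645u − 17496)
  −2u^4 + 26u^3 − 174u^2 + 486u + 3888 = (−(2/27)u − 2/9)(27u^3 − 432u^2 + 3645u − 17496) + (0)
Last nonzero remainder: 27u^3 − 432u^2 + 3645u − 17496. Dividing through by 27 gives the monic gcd u^3 − 16u^2 + 135u − 648.

u^3 − 16u^2 + 135u − 648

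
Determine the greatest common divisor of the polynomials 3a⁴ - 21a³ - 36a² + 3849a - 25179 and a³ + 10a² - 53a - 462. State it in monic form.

Repeated division with remainder:
  3a⁴ - 21a³ - 36a² + 3849a - 25179 = (3a - 51)(a³ + 10a² - 53a - 462) + (633a² + 2532a - 48741)
  a³ + 10a² - 53a - 462 = ((1/633)a + 2/211)(633a² + 2532a - 48741) + (0)
Last nonzero remainder: 633a² + 2532a - 48741. Dividing through by 633 gives the monic gcd a² + 4a - 77.

a² + 4a - 77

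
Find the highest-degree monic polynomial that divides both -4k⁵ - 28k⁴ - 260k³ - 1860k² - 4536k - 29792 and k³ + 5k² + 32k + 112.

k² + k + 28

Repeated division with remainder:
  -4k⁵ - 28k⁴ - 260k³ - 1860k² - 4536k - 29792 = (-4k² - 8k - 92)(k³ + 5k² + 32k + 112) + (-696k² - 696k - 19488)
  k³ + 5k² + 32k + 112 = (-(1/696)k - 1/174)(-696k² - 696k - 19488) + (0)
Last nonzero remainder: -696k² - 696k - 19488. Dividing through by -696 gives the monic gcd k² + k + 28.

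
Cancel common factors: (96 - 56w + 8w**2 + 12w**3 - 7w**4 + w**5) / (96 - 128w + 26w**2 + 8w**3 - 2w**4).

(-8 - w**3)/(-8 + 6w + 2w**2)

By polynomial division,
  w**5 - 7w**4 + 12w**3 + 8w**2 - 56w + 96 = (-(1/2)w + 3/2)(-2w**4 + 8w**3 + 26w**2 - 128w + 96) + (13w**3 - 95w**2 + 184w - 48)
  -2w**4 + 8w**3 + 26w**2 - 128w + 96 = (-(2/13)w - 86/169)(13w**3 - 95w**2 + 184w - 48) + ((1008/169)w**2 - (7056/169)w + 12096/169)
  13w**3 - 95w**2 + 184w - 48 = ((2197/1008)w - 169/252)((1008/169)w**2 - (7056/169)w + 12096/169) + (0)
Last nonzero remainder: (1008/169)w**2 - (7056/169)w + 12096/169. Dividing through by 1008/169 gives the monic gcd w**2 - 7w + 12.
Cancel w**2 - 7w + 12 from numerator and denominator to get the reduced form.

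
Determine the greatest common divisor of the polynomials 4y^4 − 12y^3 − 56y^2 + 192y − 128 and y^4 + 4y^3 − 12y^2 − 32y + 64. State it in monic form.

y^2 + 2y − 8

Euclidean algorithm in ℚ[y]:
  4y^4 − 12y^3 − 56y^2 + 192y − 128 = (4)(y^4 + 4y^3 − 12y^2 − 32y + 64) + (−28y^3 − 8y^2 + 320y − 384)
  y^4 + 4y^3 − 12y^2 − 32y + 64 = (−(1/28)y − 13/98)(−28y^3 − 8y^2 + 320y − 384) + (−(80/49)y^2 − (160/49)y + 640/49)
  −28y^3 − 8y^2 + 320y − 384 = ((343/20)y − 147/5)(−(80/49)y^2 − (160/49)y + 640/49) + (0)
Last nonzero remainder: −(80/49)y^2 − (160/49)y + 640/49. Dividing through by −80/49 gives the monic gcd y^2 + 2y − 8.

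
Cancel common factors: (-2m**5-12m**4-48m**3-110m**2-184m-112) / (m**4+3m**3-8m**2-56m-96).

By polynomial division,
  -2m**5-12m**4-48m**3-110m**2-184m-112 = (-2m-6)(m**4+3m**3-8m**2-56m-96) + (-46m**3-270m**2-712m-688)
  m**4+3m**3-8m**2-56m-96 = (-(1/46)m+33/529)(-46m**3-270m**2-712m-688) + (-(3510/529)m**2-(14040/529)m-28080/529)
  -46m**3-270m**2-712m-688 = ((12167/1755)m+22747/1755)(-(3510/529)m**2-(14040/529)m-28080/529) + (0)
Last nonzero remainder: -(3510/529)m**2-(14040/529)m-28080/529. Dividing through by -3510/529 gives the monic gcd m**2+4m+8.
Cancel m**2+4m+8 from numerator and denominator to get the reduced form.

(-2m**3-4m**2-16m-14)/(m**2-m-12)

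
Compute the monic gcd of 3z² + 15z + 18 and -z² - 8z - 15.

Apply the Euclidean algorithm:
  3z² + 15z + 18 = (-3)(-z² - 8z - 15) + (-9z - 27)
  -z² - 8z - 15 = ((1/9)z + 5/9)(-9z - 27) + (0)
Last nonzero remainder: -9z - 27. Dividing through by -9 gives the monic gcd z + 3.

z + 3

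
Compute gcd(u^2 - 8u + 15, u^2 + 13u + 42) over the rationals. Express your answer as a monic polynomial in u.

1

By polynomial division,
  u^2 - 8u + 15 = (u^2 + 13u + 42) + (-21u - 27)
  u^2 + 13u + 42 = (-(1/21)u - 82/147)(-21u - 27) + (1320/49)
  -21u - 27 = (-(343/440)u - 441/440)(1320/49) + (0)
The last nonzero remainder is the constant 1320/49, so the polynomials are coprime and gcd = 1.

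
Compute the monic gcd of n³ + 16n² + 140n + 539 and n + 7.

n + 7

Apply the Euclidean algorithm:
  n³ + 16n² + 140n + 539 = (n² + 9n + 77)(n + 7) + (0)
The last nonzero remainder n + 7 is already monic.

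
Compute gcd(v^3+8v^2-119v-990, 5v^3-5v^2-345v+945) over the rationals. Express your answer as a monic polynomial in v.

v+9

By polynomial division,
  v^3+8v^2-119v-990 = (1/5)(5v^3-5v^2-345v+945) + (9v^2-50v-1179)
  5v^3-5v^2-345v+945 = ((5/9)v+205/81)(9v^2-50v-1179) + ((35360/81)v+35360/9)
  9v^2-50v-1179 = ((729/35360)v-10611/35360)((35360/81)v+35360/9) + (0)
Last nonzero remainder: (35360/81)v+35360/9. Dividing through by 35360/81 gives the monic gcd v+9.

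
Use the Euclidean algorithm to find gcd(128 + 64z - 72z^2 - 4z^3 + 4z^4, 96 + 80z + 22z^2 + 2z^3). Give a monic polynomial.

4 + z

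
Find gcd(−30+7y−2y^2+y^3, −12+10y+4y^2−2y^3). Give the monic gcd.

Apply the Euclidean algorithm:
  y^3−2y^2+7y−30 = (−1/2)(−2y^3+4y^2+10y−12) + (12y−36)
  −2y^3+4y^2+10y−12 = (−(1/6)y^2−(1/6)y+1/3)(12y−36) + (0)
Last nonzero remainder: 12y−36. Dividing through by 12 gives the monic gcd y−3.

−3+y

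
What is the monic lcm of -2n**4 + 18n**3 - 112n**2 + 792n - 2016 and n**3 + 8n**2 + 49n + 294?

n**5 - 2n**4 - 7n**3 - 4n**2 - 1764n + 7056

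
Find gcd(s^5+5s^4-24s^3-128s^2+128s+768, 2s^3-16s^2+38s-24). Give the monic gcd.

Repeated division with remainder:
  s^5+5s^4-24s^3-128s^2+128s+768 = ((1/2)s^2+(13/2)s+61/2)(2s^3-16s^2+38s-24) + (125s^2-875s+1500)
  2s^3-16s^2+38s-24 = ((2/125)s-2/125)(125s^2-875s+1500) + (0)
Last nonzero remainder: 125s^2-875s+1500. Dividing through by 125 gives the monic gcd s^2-7s+12.

s^2-7s+12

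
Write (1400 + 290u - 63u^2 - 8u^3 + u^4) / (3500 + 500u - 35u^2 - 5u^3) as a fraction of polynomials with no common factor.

(140 + 43u - 2u^2 - u^3)/(350 + 85u + 5u^2)

Repeated division with remainder:
  u^4 - 8u^3 - 63u^2 + 290u + 1400 = (-(1/5)u + 3)(-5u^3 - 35u^2 + 500u + 3500) + (142u^2 - 510u - 9100)
  -5u^3 - 35u^2 + 500u + 3500 = (-(5/142)u - 1880/5041)(142u^2 - 510u - 9100) + (-(53550/5041)u + 535500/5041)
  142u^2 - 510u - 9100 = (-(357911/26775)u - 65533/765)(-(53550/5041)u + 535500/5041) + (0)
Last nonzero remainder: -(53550/5041)u + 535500/5041. Dividing through by -53550/5041 gives the monic gcd u - 10.
Cancel u - 10 from numerator and denominator to get the reduced form.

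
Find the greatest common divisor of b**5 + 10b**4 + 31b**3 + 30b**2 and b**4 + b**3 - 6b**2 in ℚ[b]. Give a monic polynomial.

By polynomial division,
  b**5 + 10b**4 + 31b**3 + 30b**2 = (b + 9)(b**4 + b**3 - 6b**2) + (28b**3 + 84b**2)
  b**4 + b**3 - 6b**2 = ((1/28)b - 1/14)(28b**3 + 84b**2) + (0)
Last nonzero remainder: 28b**3 + 84b**2. Dividing through by 28 gives the monic gcd b**3 + 3b**2.

b**3 + 3b**2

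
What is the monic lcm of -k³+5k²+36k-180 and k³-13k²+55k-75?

k⁵-13k⁴+19k³+393k²-1980k+2700

Repeated division with remainder:
  -k³+5k²+36k-180 = (-1)(k³-13k²+55k-75) + (-8k²+91k-255)
  k³-13k²+55k-75 = (-(1/8)k+13/64)(-8k²+91k-255) + ((297/64)k-1485/64)
  -8k²+91k-255 = (-(512/297)k+1088/99)((297/64)k-1485/64) + (0)
Last nonzero remainder: (297/64)k-1485/64. Dividing through by 297/64 gives the monic gcd k-5.
Then lcm(f, g) = f·g / gcd(f, g); expanding and making the result monic gives the answer.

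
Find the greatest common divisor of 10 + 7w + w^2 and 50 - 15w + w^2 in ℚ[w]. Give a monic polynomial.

1

Apply the Euclidean algorithm:
  w^2 + 7w + 10 = (w^2 - 15w + 50) + (22w - 40)
  w^2 - 15w + 50 = ((1/22)w - 145/242)(22w - 40) + (3150/121)
  22w - 40 = ((1331/1575)w - 484/315)(3150/121) + (0)
The last nonzero remainder is the constant 3150/121, so the polynomials are coprime and gcd = 1.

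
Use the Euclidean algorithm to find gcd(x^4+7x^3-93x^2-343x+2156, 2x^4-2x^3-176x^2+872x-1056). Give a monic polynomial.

Repeated division with remainder:
  x^4+7x^3-93x^2-343x+2156 = (1/2)(2x^4-2x^3-176x^2+872x-1056) + (8x^3-5x^2-779x+2684)
  2x^4-2x^3-176x^2+872x-1056 = ((1/4)x-3/32)(8x^3-5x^2-779x+2684) + ((585/32)x^2+(4095/32)x-6435/8)
  8x^3-5x^2-779x+2684 = ((256/585)x-1952/585)((585/32)x^2+(4095/32)x-6435/8) + (0)
Last nonzero remainder: (585/32)x^2+(4095/32)x-6435/8. Dividing through by 585/32 gives the monic gcd x^2+7x-44.

x^2+7x-44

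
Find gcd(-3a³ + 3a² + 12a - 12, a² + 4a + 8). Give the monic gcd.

1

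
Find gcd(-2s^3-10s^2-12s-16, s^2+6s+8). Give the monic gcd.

Euclidean algorithm in ℚ[s]:
  -2s^3-10s^2-12s-16 = (-2s+2)(s^2+6s+8) + (-8s-32)
  s^2+6s+8 = (-(1/8)s-1/4)(-8s-32) + (0)
Last nonzero remainder: -8s-32. Dividing through by -8 gives the monic gcd s+4.

s+4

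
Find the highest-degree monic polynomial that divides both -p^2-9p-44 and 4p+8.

Euclidean algorithm in ℚ[p]:
  -p^2-9p-44 = (-(1/4)p-7/4)(4p+8) + (-30)
  4p+8 = (-(2/15)p-4/15)(-30) + (0)
The last nonzero remainder is the constant -30, so the polynomials are coprime and gcd = 1.

1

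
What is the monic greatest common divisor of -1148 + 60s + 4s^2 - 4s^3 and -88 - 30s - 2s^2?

By polynomial division,
  -4s^3 + 4s^2 + 60s - 1148 = (2s - 32)(-2s^2 - 30s - 88) + (-724s - 3964)
  -2s^2 - 30s - 88 = ((1/362)s + 862/32761)(-724s - 3964) + (534000/32761)
  -724s - 3964 = (-(5929741/133500)s - 32466151/133500)(534000/32761) + (0)
The last nonzero remainder is the constant 534000/32761, so the polynomials are coprime and gcd = 1.

1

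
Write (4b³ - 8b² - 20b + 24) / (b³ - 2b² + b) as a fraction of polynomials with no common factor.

Repeated division with remainder:
  4b³ - 8b² - 20b + 24 = (4)(b³ - 2b² + b) + (-24b + 24)
  b³ - 2b² + b = (-(1/24)b² + (1/24)b)(-24b + 24) + (0)
Last nonzero remainder: -24b + 24. Dividing through by -24 gives the monic gcd b - 1.
Cancel b - 1 from numerator and denominator to get the reduced form.

(4b² - 4b - 24)/(b² - b)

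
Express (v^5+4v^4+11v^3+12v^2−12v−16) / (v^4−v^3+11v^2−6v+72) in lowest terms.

(v^3+2v^2−v−2)/(v^2−3v+9)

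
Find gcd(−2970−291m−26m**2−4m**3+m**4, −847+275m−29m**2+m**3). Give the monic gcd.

−11+m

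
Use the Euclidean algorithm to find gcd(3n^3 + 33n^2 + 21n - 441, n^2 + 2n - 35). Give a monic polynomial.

Apply the Euclidean algorithm:
  3n^3 + 33n^2 + 21n - 441 = (3n + 27)(n^2 + 2n - 35) + (72n + 504)
  n^2 + 2n - 35 = ((1/72)n - 5/72)(72n + 504) + (0)
Last nonzero remainder: 72n + 504. Dividing through by 72 gives the monic gcd n + 7.

n + 7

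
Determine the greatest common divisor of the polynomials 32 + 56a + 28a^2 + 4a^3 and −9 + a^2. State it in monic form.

1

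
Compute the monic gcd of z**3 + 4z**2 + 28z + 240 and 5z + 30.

z + 6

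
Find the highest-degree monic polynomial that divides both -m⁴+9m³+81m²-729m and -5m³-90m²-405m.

m²+9m

Repeated division with remainder:
  -m⁴+9m³+81m²-729m = ((1/5)m-27/5)(-5m³-90m²-405m) + (-324m²-2916m)
  -5m³-90m²-405m = ((5/324)m+5/36)(-324m²-2916m) + (0)
Last nonzero remainder: -324m²-2916m. Dividing through by -324 gives the monic gcd m²+9m.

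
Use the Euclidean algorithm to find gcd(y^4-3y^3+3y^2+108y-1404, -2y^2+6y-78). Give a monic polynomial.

Repeated division with remainder:
  y^4-3y^3+3y^2+108y-1404 = (-(1/2)y^2+18)(-2y^2+6y-78) + (0)
Last nonzero remainder: -2y^2+6y-78. Dividing through by -2 gives the monic gcd y^2-3y+39.

y^2-3y+39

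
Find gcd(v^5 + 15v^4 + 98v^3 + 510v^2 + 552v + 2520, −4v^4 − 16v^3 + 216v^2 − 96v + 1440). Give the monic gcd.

v^3 + 10v^2 + 6v + 60

By polynomial division,
  v^5 + 15v^4 + 98v^3 + 510v^2 + 552v + 2520 = (−(1/4)v − 11/4)(−4v^4 − 16v^3 + 216v^2 − 96v + 1440) + (108v^3 + 1080v^2 + 648v + 6480)
  −4v^4 − 16v^3 + 216v^2 − 96v + 1440 = (−(1/27)v + 2/9)(108v^3 + 1080v^2 + 648v + 6480) + (0)
Last nonzero remainder: 108v^3 + 1080v^2 + 648v + 6480. Dividing through by 108 gives the monic gcd v^3 + 10v^2 + 6v + 60.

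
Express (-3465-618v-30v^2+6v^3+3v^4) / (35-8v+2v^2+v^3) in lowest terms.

Euclidean algorithm in ℚ[v]:
  3v^4+6v^3-30v^2-618v-3465 = (3v)(v^3+2v^2-8v+35) + (-6v^2-723v-3465)
  v^3+2v^2-8v+35 = (-(1/6)v+79/4)(-6v^2-723v-3465) + ((54775/4)v+273875/4)
  -6v^2-723v-3465 = (-(24/54775)v-396/7825)((54775/4)v+273875/4) + (0)
Last nonzero remainder: (54775/4)v+273875/4. Dividing through by 54775/4 gives the monic gcd v+5.
Cancel v+5 from numerator and denominator to get the reduced form.

(-693+15v-9v^2+3v^3)/(7-3v+v^2)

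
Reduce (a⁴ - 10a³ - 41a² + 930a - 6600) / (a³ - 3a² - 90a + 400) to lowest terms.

(a³ - 20a² + 159a - 660)/(a² - 13a + 40)

By polynomial division,
  a⁴ - 10a³ - 41a² + 930a - 6600 = (a - 7)(a³ - 3a² - 90a + 400) + (28a² - 100a - 3800)
  a³ - 3a² - 90a + 400 = ((1/28)a + 1/49)(28a² - 100a - 3800) + ((2340/49)a + 23400/49)
  28a² - 100a - 3800 = ((343/585)a - 931/117)((2340/49)a + 23400/49) + (0)
Last nonzero remainder: (2340/49)a + 23400/49. Dividing through by 2340/49 gives the monic gcd a + 10.
Cancel a + 10 from numerator and denominator to get the reduced form.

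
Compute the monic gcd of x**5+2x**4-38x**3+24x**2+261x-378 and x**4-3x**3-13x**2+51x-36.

x**2-6x+9

By polynomial division,
  x**5+2x**4-38x**3+24x**2+261x-378 = (x+5)(x**4-3x**3-13x**2+51x-36) + (-10x**3+38x**2+42x-198)
  x**4-3x**3-13x**2+51x-36 = (-(1/10)x-2/25)(-10x**3+38x**2+42x-198) + (-(144/25)x**2+(864/25)x-1296/25)
  -10x**3+38x**2+42x-198 = ((125/72)x+275/72)(-(144/25)x**2+(864/25)x-1296/25) + (0)
Last nonzero remainder: -(144/25)x**2+(864/25)x-1296/25. Dividing through by -144/25 gives the monic gcd x**2-6x+9.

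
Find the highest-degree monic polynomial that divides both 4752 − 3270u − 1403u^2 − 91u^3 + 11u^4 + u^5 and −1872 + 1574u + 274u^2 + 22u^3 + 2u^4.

By polynomial division,
  u^5 + 11u^4 − 91u^3 − 1403u^2 − 3270u + 4752 = ((1/2)u)(2u^4 + 22u^3 + 274u^2 + 1574u − 1872) + (−228u^3 − 2190u^2 − 2334u + 4752)
  2u^4 + 22u^3 + 274u^2 + 1574u − 1872 = (−(1/114)u − 53/4332)(−228u^3 − 2190u^2 − 2334u + 4752) + ((163701/722)u^2 + (1145907/722)u − 654804/361)
  −228u^3 − 2190u^2 − 2334u + 4752 = (−(54872/54567)u − 15884/6063)((163701/722)u^2 + (1145907/722)u − 654804/361) + (0)
Last nonzero remainder: (163701/722)u^2 + (1145907/722)u − 654804/361. Dividing through by 163701/722 gives the monic gcd u^2 + 7u − 8.

−8 + 7u + u^2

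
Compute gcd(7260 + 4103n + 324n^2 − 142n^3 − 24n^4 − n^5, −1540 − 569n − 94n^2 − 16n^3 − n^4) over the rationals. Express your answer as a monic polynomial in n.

44 + 15n + n^2

Apply the Euclidean algorithm:
  −n^5 − 24n^4 − 142n^3 + 324n^2 + 4103n + 7260 = (n + 8)(−n^4 − 16n^3 − 94n^2 − 569n − 1540) + (80n^3 + 1645n^2 + 10195n + 19580)
  −n^4 − 16n^3 − 94n^2 − 569n − 1540 = (−(1/80)n + 73/1280)(80n^3 + 1645n^2 + 10195n + 19580) + (−(15457/256)n^2 − (231855/256)n − 170027/64)
  80n^3 + 1645n^2 + 10195n + 19580 = (−(20480/15457)n − 113920/15457)(−(15457/256)n^2 − (231855/256)n − 170027/64) + (0)
Last nonzero remainder: −(15457/256)n^2 − (231855/256)n − 170027/64. Dividing through by −15457/256 gives the monic gcd n^2 + 15n + 44.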